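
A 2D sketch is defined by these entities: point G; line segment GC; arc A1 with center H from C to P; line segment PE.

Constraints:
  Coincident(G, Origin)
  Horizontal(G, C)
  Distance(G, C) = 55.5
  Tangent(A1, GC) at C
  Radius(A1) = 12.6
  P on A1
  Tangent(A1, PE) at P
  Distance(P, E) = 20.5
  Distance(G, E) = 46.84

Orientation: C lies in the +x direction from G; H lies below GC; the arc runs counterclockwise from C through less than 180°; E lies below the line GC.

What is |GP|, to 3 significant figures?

44.4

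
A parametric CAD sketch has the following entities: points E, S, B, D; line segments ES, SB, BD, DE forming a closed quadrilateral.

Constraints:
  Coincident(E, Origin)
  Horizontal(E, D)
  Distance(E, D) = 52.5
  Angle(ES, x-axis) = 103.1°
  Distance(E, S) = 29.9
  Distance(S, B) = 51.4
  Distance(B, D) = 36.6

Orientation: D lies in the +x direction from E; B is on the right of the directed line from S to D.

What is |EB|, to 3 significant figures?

24.5

Checks: |SB| = 51.40 ✓; |BD| = 36.60 ✓.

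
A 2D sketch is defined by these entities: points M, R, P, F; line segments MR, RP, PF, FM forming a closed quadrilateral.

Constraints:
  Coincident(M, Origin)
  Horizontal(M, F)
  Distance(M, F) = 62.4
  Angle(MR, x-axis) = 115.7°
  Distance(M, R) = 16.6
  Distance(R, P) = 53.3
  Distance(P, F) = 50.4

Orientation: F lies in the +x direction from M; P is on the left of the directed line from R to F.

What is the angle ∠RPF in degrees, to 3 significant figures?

86.7°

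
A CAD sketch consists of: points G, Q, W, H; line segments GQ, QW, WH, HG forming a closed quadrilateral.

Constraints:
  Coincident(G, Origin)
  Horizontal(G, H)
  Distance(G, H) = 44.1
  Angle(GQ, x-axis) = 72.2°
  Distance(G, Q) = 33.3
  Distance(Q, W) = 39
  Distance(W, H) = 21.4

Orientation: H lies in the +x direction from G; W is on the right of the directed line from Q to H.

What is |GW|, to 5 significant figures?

23.833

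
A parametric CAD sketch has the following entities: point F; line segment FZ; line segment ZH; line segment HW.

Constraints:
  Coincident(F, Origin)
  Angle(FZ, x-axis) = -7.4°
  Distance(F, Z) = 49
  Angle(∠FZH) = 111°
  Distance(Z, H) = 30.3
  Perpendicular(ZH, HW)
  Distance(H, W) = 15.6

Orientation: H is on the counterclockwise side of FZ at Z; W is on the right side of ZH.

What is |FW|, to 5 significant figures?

77.806

∠FZH = 111.0°, so ZH runs at -7.4° + (180° − 111.0°) = 61.600° from the x-axis; with |ZH| = 30.3, H = Z + 30.3·(cos 61.600°, sin 61.600°) = (63.003, 20.342). ZH is perpendicular to HW; with |HW| = 15.6 on the right of ZH, W = H + 15.6·(0.87965, -0.47562) = (76.726, 12.923). Then |FW| = |W − F| = 77.806.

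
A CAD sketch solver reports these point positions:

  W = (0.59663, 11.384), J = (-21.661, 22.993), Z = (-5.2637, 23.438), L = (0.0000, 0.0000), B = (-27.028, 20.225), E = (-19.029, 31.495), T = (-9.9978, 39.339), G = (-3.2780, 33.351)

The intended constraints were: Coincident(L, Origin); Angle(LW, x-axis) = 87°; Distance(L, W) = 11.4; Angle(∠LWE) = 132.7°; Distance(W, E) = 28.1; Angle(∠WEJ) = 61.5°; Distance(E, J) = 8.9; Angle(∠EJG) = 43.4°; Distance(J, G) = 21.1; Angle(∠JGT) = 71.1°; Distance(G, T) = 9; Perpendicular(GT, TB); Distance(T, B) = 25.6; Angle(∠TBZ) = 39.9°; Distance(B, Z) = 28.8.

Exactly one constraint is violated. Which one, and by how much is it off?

Distance(B, Z) = 28.8 — off by 6.80.

L = (0.00, 0.00) ✓; LW at 87.00° ✓; |LW| = 11.40 ✓; ∠LWE = 132.7° ✓; |WE| = 28.10 ✓; ∠WEJ = 61.50° ✓; |EJ| = 8.900 ✓; ∠EJG = 43.40° ✓; |JG| = 21.10 ✓; ∠JGT = 71.10° ✓; |GT| = 9.001 ✓; ∠(GT, TB) = 90.00° ✓; |TB| = 25.60 ✓; ∠TBZ = 39.90° ✓; |BZ| = 22.00 ✗.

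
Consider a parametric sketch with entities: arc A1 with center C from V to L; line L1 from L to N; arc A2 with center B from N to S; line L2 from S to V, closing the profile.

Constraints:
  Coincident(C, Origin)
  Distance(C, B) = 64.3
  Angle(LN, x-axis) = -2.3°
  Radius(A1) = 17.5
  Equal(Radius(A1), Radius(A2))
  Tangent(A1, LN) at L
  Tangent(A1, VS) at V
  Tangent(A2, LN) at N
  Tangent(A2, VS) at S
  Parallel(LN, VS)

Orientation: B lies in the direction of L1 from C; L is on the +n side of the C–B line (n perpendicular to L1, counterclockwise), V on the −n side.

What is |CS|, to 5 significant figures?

66.639

The slot axis is L1's direction at -2.3°, so u = (cos -2.3°, sin -2.3°) = (0.99919, -0.040132) and n = (−sin -2.3°, cos -2.3°) = (0.040132, 0.99919). C is at the origin and B lies 64.3 along u from C, so B = 64.3·u = (64.248, -2.5805). Tangency of A1 to both parallel lines with radius 17.5 puts L and V at C ± 17.5·n: L = (0.70231, 17.486), V = (-0.70231, -17.486). Equal radii place N and S the same way about B: N = B + 17.5·n = (64.951, 14.905), S = B − 17.5·n = (63.546, -20.066). Then |CS| = |S − C| = 66.639.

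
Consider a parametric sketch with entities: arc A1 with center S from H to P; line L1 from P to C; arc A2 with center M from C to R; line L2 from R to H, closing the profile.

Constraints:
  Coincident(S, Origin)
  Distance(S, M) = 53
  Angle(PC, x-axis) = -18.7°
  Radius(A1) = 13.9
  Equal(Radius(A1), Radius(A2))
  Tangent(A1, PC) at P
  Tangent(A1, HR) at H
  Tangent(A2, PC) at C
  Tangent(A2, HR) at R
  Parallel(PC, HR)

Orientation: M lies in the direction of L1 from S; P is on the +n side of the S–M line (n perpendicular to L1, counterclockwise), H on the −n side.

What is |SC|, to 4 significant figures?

54.79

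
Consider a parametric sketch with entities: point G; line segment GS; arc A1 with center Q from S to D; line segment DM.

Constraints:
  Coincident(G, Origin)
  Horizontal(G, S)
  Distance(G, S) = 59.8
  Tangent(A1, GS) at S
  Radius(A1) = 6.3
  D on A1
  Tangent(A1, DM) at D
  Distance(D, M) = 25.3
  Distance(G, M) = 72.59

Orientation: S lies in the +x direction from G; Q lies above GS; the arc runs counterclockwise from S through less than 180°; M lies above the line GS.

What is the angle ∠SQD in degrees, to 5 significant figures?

91.903°

Checks: |GS| = 59.80 ✓; |QD| = 6.300 ✓; ∠(QD, DM) = 90.00° ✓; |DM| = 25.30 ✓; |GM| = 72.59 ✓.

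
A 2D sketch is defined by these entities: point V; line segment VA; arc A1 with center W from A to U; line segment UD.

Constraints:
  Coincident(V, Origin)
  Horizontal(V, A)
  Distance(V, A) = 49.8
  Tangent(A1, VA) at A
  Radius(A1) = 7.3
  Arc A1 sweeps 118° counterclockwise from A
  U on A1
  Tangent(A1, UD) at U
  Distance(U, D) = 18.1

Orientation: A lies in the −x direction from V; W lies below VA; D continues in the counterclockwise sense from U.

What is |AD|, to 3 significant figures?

26.8

V is at the origin; VA is horizontal with |VA| = 49.8 and A on the −x side, so A = (-49.8, 0.00). A1 meets VA tangentially, so WA is at right angles to VA, so W = A + (0, -7.3) = (-49.8, -7.30). On A1, A sits at bearing 90° from W; a 118° counterclockwise sweep puts U at bearing 208°, so U = W + 7.3·(cos 208°, sin 208°) = (-56.2, -10.7). Since A1 is tangent to UD there, WU ⟂ UD, so UD runs along (−sin 208°, cos 208°); with |UD| = 18.1, D = (-47.7, -26.7). Then |AD| = |D − A| = 26.8.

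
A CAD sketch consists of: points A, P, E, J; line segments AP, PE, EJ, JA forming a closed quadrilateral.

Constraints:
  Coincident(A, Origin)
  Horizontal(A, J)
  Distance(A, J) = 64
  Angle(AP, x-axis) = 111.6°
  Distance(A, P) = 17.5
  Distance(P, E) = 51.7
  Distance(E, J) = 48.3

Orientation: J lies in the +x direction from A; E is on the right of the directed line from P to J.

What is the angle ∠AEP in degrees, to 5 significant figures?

6.7296°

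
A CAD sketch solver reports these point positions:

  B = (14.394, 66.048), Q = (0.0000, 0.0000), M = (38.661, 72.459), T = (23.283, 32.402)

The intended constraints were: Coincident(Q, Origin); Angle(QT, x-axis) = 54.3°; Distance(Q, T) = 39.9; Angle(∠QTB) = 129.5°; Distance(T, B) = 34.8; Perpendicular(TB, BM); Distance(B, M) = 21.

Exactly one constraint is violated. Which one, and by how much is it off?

Distance(B, M) = 21 — off by 4.10.

Q = (0.00, 0.00) ✓; QT at 54.30° ✓; |QT| = 39.90 ✓; ∠QTB = 129.5° ✓; |TB| = 34.80 ✓; ∠(TB, BM) = 90.00° ✓; |BM| = 25.10 ✗.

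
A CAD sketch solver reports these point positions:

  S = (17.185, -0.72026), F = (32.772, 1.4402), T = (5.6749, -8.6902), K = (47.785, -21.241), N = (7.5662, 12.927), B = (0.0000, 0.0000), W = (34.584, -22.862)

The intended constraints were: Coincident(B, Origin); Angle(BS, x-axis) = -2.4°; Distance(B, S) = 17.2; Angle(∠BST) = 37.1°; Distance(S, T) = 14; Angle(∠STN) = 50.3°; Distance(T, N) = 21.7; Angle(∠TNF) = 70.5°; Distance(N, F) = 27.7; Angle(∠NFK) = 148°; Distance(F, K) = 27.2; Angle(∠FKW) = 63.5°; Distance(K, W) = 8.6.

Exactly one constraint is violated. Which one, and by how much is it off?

Distance(K, W) = 8.6 — off by 4.70.

B = (0.00, 0.00) ✓; BS at -2.400° ✓; |BS| = 17.20 ✓; ∠BST = 37.10° ✓; |ST| = 14.00 ✓; ∠STN = 50.30° ✓; |TN| = 21.70 ✓; ∠TNF = 70.50° ✓; |NF| = 27.70 ✓; ∠NFK = 148.0° ✓; |FK| = 27.20 ✓; ∠FKW = 63.50° ✓; |KW| = 13.30 ✗.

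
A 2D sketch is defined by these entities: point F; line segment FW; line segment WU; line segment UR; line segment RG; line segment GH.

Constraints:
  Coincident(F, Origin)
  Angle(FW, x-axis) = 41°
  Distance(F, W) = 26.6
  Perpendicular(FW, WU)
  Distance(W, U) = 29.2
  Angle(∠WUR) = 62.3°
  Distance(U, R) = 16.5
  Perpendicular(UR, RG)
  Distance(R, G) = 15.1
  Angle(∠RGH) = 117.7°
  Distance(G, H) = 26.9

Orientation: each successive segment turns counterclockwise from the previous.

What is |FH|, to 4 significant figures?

46.63

UR is perpendicular to RG, so RG runs at -21.30°; with |RG| = 15.1, G = (8.993, 18.63). ∠RGH = 117.7° gives GH at 41.00° from the x-axis; with |GH| = 26.9, H = (29.29, 36.28). Then |FH| = |H − F| = 46.63.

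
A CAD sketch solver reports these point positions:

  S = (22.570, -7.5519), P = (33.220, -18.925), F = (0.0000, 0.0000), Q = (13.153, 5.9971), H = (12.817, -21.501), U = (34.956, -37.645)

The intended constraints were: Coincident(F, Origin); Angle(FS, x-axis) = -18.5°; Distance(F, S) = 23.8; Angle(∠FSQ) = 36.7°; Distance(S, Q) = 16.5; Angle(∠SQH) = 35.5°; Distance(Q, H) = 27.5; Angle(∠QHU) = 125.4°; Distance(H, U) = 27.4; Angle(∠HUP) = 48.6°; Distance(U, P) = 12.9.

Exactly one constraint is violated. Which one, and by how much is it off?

Distance(U, P) = 12.9 — off by 5.90.

F = (0.00, 0.00) ✓; FS at -18.50° ✓; |FS| = 23.80 ✓; ∠FSQ = 36.70° ✓; |SQ| = 16.50 ✓; ∠SQH = 35.50° ✓; |QH| = 27.50 ✓; ∠QHU = 125.4° ✓; |HU| = 27.40 ✓; ∠HUP = 48.60° ✓; |UP| = 18.80 ✗.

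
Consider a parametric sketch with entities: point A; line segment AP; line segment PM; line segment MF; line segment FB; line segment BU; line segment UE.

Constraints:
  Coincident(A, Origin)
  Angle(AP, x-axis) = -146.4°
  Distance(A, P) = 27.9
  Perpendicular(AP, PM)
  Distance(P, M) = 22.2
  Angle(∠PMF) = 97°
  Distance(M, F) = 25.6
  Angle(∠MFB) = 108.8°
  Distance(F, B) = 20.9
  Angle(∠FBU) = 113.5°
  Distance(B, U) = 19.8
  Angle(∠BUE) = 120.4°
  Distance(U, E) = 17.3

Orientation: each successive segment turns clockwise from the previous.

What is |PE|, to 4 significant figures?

7.087

A is at the origin; AP runs at -146.4° with length 27.9, so P = (-23.24, -15.44). AP ⟂ PM, so PM runs at 123.6°; with |PM| = 22.2, M = (-35.52, 3.051). ∠PMF = 97.0° gives MF at 40.60° from the x-axis; with |MF| = 25.6, F = (-16.09, 19.71). ∠MFB = 108.8° gives FB at -30.60° from the x-axis; with |FB| = 20.9, B = (1.903, 9.072). ∠FBU = 113.5° gives BU at -97.10° from the x-axis; with |BU| = 19.8, U = (-0.5443, -10.58). ∠BUE = 120.4° gives UE at -156.7° from the x-axis; with |UE| = 17.3, E = (-16.43, -17.42). Then |PE| = |E − P| = 7.087.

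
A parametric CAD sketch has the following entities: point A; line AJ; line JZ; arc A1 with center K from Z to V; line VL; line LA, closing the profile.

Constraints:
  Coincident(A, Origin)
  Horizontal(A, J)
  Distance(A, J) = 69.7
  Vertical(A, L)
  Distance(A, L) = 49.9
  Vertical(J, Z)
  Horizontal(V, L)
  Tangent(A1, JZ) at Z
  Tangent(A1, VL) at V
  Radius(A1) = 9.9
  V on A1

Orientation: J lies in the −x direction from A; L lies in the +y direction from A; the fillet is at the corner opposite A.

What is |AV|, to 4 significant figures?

77.88

A is at the origin; A and J share the same y with |AJ| = 69.7 and J on the −x side, so J = (-69.70, 0.000). AL is vertical with |AL| = 49.9 and L on the +y side, so L = (0.000, 49.90). The virtual corner opposite A is at (-69.70, 49.90). Tangency of A1 to JZ means the radius KZ is perpendicular to JZ and the tangent condition forces KV to be normal to VL, with radius 9.9, so the center K sits 9.9 in from both sides at K = (-59.80, 40.00). That places the tangent points at Z = (-69.70, 40.00) on JZ and V = (-59.80, 49.90) on VL. Then |AV| = |V − A| = 77.88.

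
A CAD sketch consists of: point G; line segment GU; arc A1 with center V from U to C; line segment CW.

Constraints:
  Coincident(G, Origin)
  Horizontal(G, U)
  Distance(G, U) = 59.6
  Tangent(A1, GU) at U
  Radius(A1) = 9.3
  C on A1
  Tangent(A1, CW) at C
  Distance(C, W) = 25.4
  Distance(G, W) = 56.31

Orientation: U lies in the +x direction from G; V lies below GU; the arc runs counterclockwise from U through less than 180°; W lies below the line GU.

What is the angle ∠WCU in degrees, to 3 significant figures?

140°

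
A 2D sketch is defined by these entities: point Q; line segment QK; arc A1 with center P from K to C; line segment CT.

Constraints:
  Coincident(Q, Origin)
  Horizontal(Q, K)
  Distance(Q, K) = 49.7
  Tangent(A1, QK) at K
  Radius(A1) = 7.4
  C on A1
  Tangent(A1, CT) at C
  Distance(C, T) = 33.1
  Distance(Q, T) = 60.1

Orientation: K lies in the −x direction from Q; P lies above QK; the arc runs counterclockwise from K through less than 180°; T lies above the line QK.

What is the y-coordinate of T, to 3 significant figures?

40.8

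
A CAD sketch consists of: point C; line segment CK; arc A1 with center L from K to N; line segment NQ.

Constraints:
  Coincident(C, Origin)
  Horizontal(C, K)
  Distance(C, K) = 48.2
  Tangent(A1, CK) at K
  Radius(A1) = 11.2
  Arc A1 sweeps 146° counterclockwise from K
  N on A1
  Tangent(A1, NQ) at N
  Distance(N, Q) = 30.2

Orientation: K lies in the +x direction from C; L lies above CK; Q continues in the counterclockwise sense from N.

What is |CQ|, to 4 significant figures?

47.57

C is at the origin; CK is horizontal with |CK| = 48.2 and K on the +x side, so K = (48.20, 0.000). Tangency of A1 to CK means the radius LK is perpendicular to CK, so L = K + (0, 11.2) = (48.20, 11.20). On A1, K sits at bearing -90° from L; a 146° counterclockwise sweep puts N at bearing 56°, so N = L + 11.2·(cos 56°, sin 56°) = (54.46, 20.49). Tangency of A1 to NQ means the radius LN is perpendicular to NQ, so NQ runs along (−sin 56°, cos 56°); with |NQ| = 30.2, Q = (29.43, 37.37). Then |CQ| = |Q − C| = 47.57.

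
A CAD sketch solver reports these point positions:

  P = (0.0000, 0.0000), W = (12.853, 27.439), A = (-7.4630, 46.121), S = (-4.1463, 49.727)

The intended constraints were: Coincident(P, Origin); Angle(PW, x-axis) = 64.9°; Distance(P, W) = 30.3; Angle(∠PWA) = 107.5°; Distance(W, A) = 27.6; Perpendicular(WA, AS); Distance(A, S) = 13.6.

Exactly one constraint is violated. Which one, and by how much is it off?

Distance(A, S) = 13.6 — off by 8.70.

P = (0.00, 0.00) ✓; PW at 64.90° ✓; |PW| = 30.30 ✓; ∠PWA = 107.5° ✓; |WA| = 27.60 ✓; ∠(WA, AS) = 90.01° ✓; |AS| = 4.899 ✗.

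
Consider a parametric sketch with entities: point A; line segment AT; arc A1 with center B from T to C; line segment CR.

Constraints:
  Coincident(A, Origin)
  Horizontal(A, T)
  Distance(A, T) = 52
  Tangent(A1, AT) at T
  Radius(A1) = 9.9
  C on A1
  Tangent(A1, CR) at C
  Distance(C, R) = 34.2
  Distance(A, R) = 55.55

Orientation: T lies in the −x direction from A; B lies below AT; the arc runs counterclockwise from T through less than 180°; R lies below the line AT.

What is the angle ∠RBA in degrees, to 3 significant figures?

74.9°

A is at the origin; AT is horizontal with |AT| = 52.0 and T on the −x side, so T = (-52.0, 0.00). The tangent condition forces BT to be normal to AT, so B = T + (0, -9.9) = (-52.0, -9.90). Since BC ⟂ CR (tangency), |BR| = √(9.9² + 34.2²) = 35.6 regardless of where C sits on A1. So R lies on both circle(A, 55.55) and circle(B, 35.6); the below-AT intersection is R = (-36.4, -41.9). C is the foot of the tangent from R: C = (-59.4, -16.5).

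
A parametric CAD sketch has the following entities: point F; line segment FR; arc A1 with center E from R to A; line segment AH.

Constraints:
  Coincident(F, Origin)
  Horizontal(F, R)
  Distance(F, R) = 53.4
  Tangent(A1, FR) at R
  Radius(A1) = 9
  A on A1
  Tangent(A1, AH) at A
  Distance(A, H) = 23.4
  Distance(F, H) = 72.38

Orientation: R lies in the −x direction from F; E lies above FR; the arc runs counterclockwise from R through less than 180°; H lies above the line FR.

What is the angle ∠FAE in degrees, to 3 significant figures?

112°

F is at the origin; F and R share the same y with |FR| = 53.4 and R on the −x side, so R = (-53.4, 0.00). Since A1 is tangent to FR there, ER ⟂ FR, so E = R + (0, 9) = (-53.4, 9.00). Since EA ⟂ AH (tangency), |EH| = √(9.0² + 23.4²) = 25.1 regardless of where A sits on A1. So H lies on both circle(F, 72.38) and circle(E, 25.1); the above-FR intersection is H = (-65.4, 31.0). A is the foot of the tangent from H: A = (-47.6, 15.9).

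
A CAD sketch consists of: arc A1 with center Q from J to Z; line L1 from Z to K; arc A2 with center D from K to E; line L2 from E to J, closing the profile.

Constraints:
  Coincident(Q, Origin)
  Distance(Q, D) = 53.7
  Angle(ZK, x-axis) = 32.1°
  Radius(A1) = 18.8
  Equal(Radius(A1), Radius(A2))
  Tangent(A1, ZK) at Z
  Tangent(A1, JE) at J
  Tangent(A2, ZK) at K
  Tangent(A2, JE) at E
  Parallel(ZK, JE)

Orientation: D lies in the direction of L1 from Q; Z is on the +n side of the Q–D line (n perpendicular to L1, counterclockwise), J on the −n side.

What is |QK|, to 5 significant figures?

56.896

The slot axis is L1's direction at 32.1°, so u = (cos 32.1°, sin 32.1°) = (0.84712, 0.53140) and n = (−sin 32.1°, cos 32.1°) = (-0.53140, 0.84712). Q is at the origin and D lies 53.7 along u from Q, so D = 53.7·u = (45.490, 28.536). Tangency of A1 to both parallel lines with radius 18.8 puts Z and J at Q ± 18.8·n: Z = (-9.9903, 15.926), J = (9.9903, -15.926). Equal radii place K and E the same way about D: K = D + 18.8·n = (35.500, 44.462), E = D − 18.8·n = (55.481, 12.610). Then |QK| = |K − Q| = 56.896.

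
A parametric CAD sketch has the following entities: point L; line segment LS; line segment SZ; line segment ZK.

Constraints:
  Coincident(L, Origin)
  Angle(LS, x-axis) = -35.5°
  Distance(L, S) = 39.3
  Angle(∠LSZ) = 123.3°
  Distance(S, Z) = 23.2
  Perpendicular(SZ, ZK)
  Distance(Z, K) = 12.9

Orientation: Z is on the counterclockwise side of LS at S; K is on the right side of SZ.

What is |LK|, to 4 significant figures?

64.01

L is at the origin; LS runs at -35.5° with length 39.3, so S = 39.3·(cos -35.5°, sin -35.5°) = (31.99, -22.82). ∠LSZ = 123.3°, so SZ runs at -35.5° + (180° − 123.3°) = 21.20° from the x-axis; with |SZ| = 23.2, Z = S + 23.2·(cos 21.20°, sin 21.20°) = (53.62, -14.43). SZ ⟂ ZK; with |ZK| = 12.9 on the right of SZ, K = Z + 12.9·(0.3616, -0.9323) = (58.29, -26.46). Then |LK| = |K − L| = 64.01.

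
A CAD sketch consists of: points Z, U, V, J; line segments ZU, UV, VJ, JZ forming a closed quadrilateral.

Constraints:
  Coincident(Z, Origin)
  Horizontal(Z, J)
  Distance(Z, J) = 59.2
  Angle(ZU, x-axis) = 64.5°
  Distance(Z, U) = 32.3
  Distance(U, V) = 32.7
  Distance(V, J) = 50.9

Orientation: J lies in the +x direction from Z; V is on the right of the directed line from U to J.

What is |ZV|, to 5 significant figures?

8.9400

Z is at the origin; ZJ is horizontal with |ZJ| = 59.2 and J in +x, so J = (59.2, 0). ZU runs at 64.5° with |ZU| = 32.3, so U = (13.906, 29.154). V is determined by |UV| = 32.7 and |VJ| = 50.9 together: it lies at the intersection of circle(U, 32.7) and circle(J, 50.9). With |UJ| = 53.866, the foot of the radical line on UJ is 12.810 from U and the perpendicular offset is √(32.7² − 12.810²) = 30.087. Taking the right-of-UJ solution: V = (8.3932, -3.0785).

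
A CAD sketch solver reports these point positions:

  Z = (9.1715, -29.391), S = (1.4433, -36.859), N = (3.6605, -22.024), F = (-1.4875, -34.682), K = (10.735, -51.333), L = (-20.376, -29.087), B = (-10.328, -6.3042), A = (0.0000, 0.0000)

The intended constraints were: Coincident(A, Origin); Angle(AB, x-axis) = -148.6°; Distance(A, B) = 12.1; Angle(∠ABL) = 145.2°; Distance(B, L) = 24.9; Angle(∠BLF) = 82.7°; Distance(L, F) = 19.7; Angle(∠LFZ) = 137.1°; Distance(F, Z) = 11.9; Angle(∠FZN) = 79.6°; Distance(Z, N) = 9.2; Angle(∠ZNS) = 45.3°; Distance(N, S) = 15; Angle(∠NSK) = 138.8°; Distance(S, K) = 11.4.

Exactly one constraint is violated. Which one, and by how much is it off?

Distance(S, K) = 11.4 — off by 5.80.

A = (0.00, 0.00) ✓; AB at -148.6° ✓; |AB| = 12.10 ✓; ∠ABL = 145.2° ✓; |BL| = 24.90 ✓; ∠BLF = 82.70° ✓; |LF| = 19.70 ✓; ∠LFZ = 137.1° ✓; |FZ| = 11.90 ✓; ∠FZN = 79.60° ✓; |ZN| = 9.200 ✓; ∠ZNS = 45.30° ✓; |NS| = 15.00 ✓; ∠NSK = 138.8° ✓; |SK| = 17.20 ✗.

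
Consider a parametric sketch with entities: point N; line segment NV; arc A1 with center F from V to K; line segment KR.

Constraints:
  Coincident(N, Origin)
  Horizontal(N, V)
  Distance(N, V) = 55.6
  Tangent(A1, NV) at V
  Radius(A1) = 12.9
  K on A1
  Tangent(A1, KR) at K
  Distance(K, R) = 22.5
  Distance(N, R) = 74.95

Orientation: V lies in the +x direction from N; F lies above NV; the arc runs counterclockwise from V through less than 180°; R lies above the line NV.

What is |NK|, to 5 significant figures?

69.938

N is at the origin; N and V share the same y with |NV| = 55.6 and V on the +x side, so V = (55.600, 0.0000). Tangency of A1 to NV means the radius FV is perpendicular to NV, so F = V + (0, 12.9) = (55.600, 12.900). Since FK ⟂ KR (tangency), |FR| = √(12.9² + 22.5²) = 25.936 regardless of where K sits on A1. So R lies on both circle(N, 74.95) and circle(F, 25.936); the above-NV intersection is R = (65.180, 37.002). K is the foot of the tangent from R: K = (68.370, 14.729).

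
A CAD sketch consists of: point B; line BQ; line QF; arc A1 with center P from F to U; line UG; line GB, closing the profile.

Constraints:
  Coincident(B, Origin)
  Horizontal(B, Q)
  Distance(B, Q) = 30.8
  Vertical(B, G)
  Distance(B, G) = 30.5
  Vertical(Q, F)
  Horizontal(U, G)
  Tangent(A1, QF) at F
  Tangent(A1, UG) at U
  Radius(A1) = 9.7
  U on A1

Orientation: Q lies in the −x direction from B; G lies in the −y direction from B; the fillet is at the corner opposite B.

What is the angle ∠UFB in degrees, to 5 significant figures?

79.032°

B is at the origin; BQ is horizontal with |BQ| = 30.8 and Q on the −x side, so Q = (-30.800, 0.0000). B and G share the same x with |BG| = 30.5 and G on the −y side, so G = (0.0000, -30.500). The virtual corner opposite B is at (-30.800, -30.500). A1 meets QF tangentially, so PF is at right angles to QF and A1 meets UG tangentially, so PU is at right angles to UG, with radius 9.7, so the center P sits 9.7 in from both sides at P = (-21.100, -20.800). That places the tangent points at F = (-30.800, -20.800) on QF and U = (-21.100, -30.500) on UG. Then cos ∠UFB = FU·FB / (|FU||FB|), giving 79.032°.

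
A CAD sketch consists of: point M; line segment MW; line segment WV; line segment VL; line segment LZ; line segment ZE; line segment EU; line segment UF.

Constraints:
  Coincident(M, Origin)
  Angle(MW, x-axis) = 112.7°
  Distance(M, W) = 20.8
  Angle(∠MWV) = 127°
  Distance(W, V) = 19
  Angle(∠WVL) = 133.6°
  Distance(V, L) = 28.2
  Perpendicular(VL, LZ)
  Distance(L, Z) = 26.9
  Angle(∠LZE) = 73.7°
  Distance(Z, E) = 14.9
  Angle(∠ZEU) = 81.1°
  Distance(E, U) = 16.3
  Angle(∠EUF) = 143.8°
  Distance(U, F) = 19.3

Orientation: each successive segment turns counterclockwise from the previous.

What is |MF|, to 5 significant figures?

59.321

M is at the origin; MW runs at 112.7° with length 20.8, so W = (-8.0268, 19.189). ∠MWV = 127.0° gives WV at 165.70° from the x-axis; with |WV| = 19.0, V = (-26.438, 23.882). ∠WVL = 133.6° gives VL at -147.90° from the x-axis; with |VL| = 28.2, L = (-50.327, 8.8963). The perpendicularity gives LZ at right angles to VL, so LZ runs at -57.900°; with |LZ| = 26.9, Z = (-36.032, -13.891). ∠LZE = 73.7° gives ZE at 48.400° from the x-axis; with |ZE| = 14.9, E = (-26.140, -2.7491). ∠ZEU = 81.1° gives EU at 147.30° from the x-axis; with |EU| = 16.3, U = (-39.856, 6.0569). ∠EUF = 143.8° gives UF at -176.50° from the x-axis; with |UF| = 19.3, F = (-59.120, 4.8786). Then |MF| = |F − M| = 59.321.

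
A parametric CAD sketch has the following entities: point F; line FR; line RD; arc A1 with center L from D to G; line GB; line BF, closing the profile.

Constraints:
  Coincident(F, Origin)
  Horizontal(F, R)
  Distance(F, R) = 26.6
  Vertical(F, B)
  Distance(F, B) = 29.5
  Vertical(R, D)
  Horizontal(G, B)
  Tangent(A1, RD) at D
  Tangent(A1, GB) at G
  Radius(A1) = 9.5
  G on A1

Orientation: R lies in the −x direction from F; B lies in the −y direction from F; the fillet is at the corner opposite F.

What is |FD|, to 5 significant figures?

33.280

F is at the origin; FR is horizontal with |FR| = 26.6 and R on the −x side, so R = (-26.600, 0.0000). FB is vertical with |FB| = 29.5 and B on the −y side, so B = (0.0000, -29.500). The virtual corner opposite F is at (-26.600, -29.500). The tangent condition forces LD to be normal to RD and since A1 is tangent to GB there, LG ⟂ GB, with radius 9.5, so the center L sits 9.5 in from both sides at L = (-17.100, -20.000). That places the tangent points at D = (-26.600, -20.000) on RD and G = (-17.100, -29.500) on GB. Then |FD| = |D − F| = 33.280.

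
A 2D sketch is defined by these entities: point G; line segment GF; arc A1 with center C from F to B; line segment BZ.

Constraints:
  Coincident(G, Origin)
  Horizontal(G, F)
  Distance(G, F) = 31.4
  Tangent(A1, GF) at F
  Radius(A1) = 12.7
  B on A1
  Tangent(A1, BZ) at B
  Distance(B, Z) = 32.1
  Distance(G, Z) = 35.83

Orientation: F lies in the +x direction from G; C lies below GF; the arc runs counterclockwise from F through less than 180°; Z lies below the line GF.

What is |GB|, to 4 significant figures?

21.26

G is at the origin; GF is horizontal with |GF| = 31.4 and F on the +x side, so F = (31.40, 0.000). Tangency of A1 to GF means the radius CF is perpendicular to GF, so C = F + (0, -12.7) = (31.40, -12.70). Since CB ⟂ BZ (tangency), |CZ| = √(12.7² + 32.1²) = 34.52 regardless of where B sits on A1. So Z lies on both circle(G, 35.83) and circle(C, 34.52); the below-GF intersection is Z = (5.409, -35.42). B is the foot of the tangent from Z: B = (20.11, -6.884).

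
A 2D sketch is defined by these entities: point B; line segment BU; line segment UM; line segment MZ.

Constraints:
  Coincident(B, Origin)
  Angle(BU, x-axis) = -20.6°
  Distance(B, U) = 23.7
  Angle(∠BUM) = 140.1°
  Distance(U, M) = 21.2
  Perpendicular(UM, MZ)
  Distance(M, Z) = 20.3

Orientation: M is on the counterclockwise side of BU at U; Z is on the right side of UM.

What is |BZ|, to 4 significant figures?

53.02

B is at the origin; BU runs at -20.6° with length 23.7, so U = 23.7·(cos -20.6°, sin -20.6°) = (22.18, -8.339). ∠BUM = 140.1°, so UM runs at -20.6° + (180° − 140.1°) = 19.30° from the x-axis; with |UM| = 21.2, M = U + 21.2·(cos 19.30°, sin 19.30°) = (42.19, -1.332). The perpendicularity gives MZ at right angles to UM; with |MZ| = 20.3 on the right of UM, Z = M + 20.3·(0.3305, -0.9438) = (48.90, -20.49). Then |BZ| = |Z − B| = 53.02.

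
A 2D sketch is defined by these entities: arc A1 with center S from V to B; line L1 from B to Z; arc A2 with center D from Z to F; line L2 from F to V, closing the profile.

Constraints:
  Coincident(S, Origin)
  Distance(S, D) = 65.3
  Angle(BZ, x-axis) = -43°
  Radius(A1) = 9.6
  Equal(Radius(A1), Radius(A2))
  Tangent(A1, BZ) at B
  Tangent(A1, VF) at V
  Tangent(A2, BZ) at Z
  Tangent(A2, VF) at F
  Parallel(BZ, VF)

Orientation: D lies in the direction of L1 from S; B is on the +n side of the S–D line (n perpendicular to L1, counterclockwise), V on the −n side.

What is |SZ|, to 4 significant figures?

66.00

The slot axis is L1's direction at -43.0°, so u = (cos -43.0°, sin -43.0°) = (0.7314, -0.6820) and n = (−sin -43.0°, cos -43.0°) = (0.6820, 0.7314). S is at the origin and D lies 65.3 along u from S, so D = 65.3·u = (47.76, -44.53). Tangency of A1 to both parallel lines with radius 9.6 puts B and V at S ± 9.6·n: B = (6.547, 7.021), V = (-6.547, -7.021). Equal radii place Z and F the same way about D: Z = D + 9.6·n = (54.30, -37.51), F = D − 9.6·n = (41.21, -51.56). Then |SZ| = |Z − S| = 66.00.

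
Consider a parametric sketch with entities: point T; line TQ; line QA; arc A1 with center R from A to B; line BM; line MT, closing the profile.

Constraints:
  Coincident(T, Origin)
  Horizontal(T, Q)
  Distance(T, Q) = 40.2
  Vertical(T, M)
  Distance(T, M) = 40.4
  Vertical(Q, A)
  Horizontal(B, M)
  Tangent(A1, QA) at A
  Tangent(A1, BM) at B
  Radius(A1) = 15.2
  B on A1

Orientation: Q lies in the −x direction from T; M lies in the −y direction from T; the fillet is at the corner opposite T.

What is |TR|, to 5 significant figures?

35.497

T and M share the same x with |TM| = 40.4 and M on the −y side, so M = (0.0000, -40.400). The virtual corner opposite T is at (-40.200, -40.400). The tangent condition forces RA to be normal to QA and tangency of A1 to BM means the radius RB is perpendicular to BM, with radius 15.2, so the center R sits 15.2 in from both sides at R = (-25.000, -25.200). Then |TR| = |R − T| = 35.497.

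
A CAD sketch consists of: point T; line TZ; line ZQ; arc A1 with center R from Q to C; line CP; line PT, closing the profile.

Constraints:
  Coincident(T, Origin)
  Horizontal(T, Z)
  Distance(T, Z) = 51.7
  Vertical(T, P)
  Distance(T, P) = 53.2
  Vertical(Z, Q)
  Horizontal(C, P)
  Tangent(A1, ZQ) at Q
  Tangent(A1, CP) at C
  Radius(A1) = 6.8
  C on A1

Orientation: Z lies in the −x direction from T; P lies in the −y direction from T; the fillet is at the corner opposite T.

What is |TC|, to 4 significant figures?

69.62

The virtual corner opposite T is at (-51.70, -53.20). The tangent condition forces RQ to be normal to ZQ and the tangent condition forces RC to be normal to CP, with radius 6.8, so the center R sits 6.8 in from both sides at R = (-44.90, -46.40). That places the tangent points at Q = (-51.70, -46.40) on ZQ and C = (-44.90, -53.20) on CP. Then |TC| = |C − T| = 69.62.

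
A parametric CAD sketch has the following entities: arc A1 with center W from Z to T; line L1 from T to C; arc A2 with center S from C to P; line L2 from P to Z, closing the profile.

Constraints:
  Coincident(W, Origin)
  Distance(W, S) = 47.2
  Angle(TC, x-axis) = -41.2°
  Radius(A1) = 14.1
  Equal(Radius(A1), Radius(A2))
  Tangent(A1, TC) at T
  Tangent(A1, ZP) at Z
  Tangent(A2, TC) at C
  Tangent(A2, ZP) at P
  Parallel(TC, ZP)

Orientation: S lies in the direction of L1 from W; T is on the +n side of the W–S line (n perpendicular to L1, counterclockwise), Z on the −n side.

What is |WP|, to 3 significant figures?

49.3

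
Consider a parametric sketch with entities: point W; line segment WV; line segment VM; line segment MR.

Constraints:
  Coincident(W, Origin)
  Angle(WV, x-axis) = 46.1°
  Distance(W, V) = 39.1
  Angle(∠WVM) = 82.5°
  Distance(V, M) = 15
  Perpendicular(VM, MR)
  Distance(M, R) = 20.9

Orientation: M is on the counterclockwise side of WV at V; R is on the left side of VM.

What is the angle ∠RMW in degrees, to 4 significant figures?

14.32°

W is at the origin; WV runs at 46.1° with length 39.1, so V = 39.1·(cos 46.1°, sin 46.1°) = (27.11, 28.17). ∠WVM = 82.5°, so VM runs at 46.1° + (180° − 82.5°) = 143.6° from the x-axis; with |VM| = 15.0, M = V + 15.0·(cos 143.6°, sin 143.6°) = (15.04, 37.07). VM is perpendicular to MR; with |MR| = 20.9 on the left of VM, R = M + 20.9·(-0.5934, -0.8049) = (2.636, 20.25). Then cos ∠RMW = MR·MW / (|MR||MW|), giving 14.32°.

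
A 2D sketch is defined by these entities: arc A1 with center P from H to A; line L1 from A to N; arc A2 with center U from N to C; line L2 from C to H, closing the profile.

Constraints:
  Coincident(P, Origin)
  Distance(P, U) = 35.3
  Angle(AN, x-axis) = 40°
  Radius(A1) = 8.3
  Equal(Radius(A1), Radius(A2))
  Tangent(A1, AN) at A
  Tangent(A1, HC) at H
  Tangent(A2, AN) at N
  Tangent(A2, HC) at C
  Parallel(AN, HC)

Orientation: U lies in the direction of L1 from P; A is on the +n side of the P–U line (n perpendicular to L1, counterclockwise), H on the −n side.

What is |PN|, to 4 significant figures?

36.26

The slot axis is L1's direction at 40.0°, so u = (cos 40.0°, sin 40.0°) = (0.7660, 0.6428) and n = (−sin 40.0°, cos 40.0°) = (-0.6428, 0.7660). P is at the origin and U lies 35.3 along u from P, so U = 35.3·u = (27.04, 22.69). Tangency of A1 to both parallel lines with radius 8.3 puts A and H at P ± 8.3·n: A = (-5.335, 6.358), H = (5.335, -6.358). Equal radii place N and C the same way about U: N = U + 8.3·n = (21.71, 29.05), C = U − 8.3·n = (32.38, 16.33). Then |PN| = |N − P| = 36.26.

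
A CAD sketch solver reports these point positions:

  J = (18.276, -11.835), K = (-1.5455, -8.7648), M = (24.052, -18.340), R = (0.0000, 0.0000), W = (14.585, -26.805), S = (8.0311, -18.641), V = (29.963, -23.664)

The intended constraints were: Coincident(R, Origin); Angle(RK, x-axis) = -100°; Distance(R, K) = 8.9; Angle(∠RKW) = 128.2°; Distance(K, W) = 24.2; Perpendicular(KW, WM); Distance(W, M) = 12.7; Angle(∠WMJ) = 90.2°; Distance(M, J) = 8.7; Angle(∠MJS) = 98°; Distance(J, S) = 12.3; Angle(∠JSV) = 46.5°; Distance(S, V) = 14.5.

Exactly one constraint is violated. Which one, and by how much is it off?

Distance(S, V) = 14.5 — off by 8.00.

R = (0.00, 0.00) ✓; RK at -100.0° ✓; |RK| = 8.900 ✓; ∠RKW = 128.2° ✓; |KW| = 24.20 ✓; ∠(KW, WM) = 90.00° ✓; |WM| = 12.70 ✓; ∠WMJ = 90.20° ✓; |MJ| = 8.699 ✓; ∠MJS = 98.01° ✓; |JS| = 12.30 ✓; ∠JSV = 46.50° ✓; |SV| = 22.50 ✗.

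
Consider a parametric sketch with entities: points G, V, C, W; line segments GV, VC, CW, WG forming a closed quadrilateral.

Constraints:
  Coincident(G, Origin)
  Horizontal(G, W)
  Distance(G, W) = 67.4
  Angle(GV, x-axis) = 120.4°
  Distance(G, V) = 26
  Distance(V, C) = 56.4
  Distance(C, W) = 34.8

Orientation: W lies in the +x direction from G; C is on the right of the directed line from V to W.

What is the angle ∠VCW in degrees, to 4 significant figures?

131.5°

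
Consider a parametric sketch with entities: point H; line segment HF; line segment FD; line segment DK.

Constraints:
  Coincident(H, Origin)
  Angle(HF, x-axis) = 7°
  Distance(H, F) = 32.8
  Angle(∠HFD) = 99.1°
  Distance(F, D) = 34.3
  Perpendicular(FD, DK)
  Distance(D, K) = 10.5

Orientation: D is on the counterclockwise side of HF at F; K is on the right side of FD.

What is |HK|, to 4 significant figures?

58.30

H is at the origin; HF runs at 7.0° with length 32.8, so F = 32.8·(cos 7.0°, sin 7.0°) = (32.56, 3.997). ∠HFD = 99.1°, so FD runs at 7.0° + (180° − 99.1°) = 87.90° from the x-axis; with |FD| = 34.3, D = F + 34.3·(cos 87.90°, sin 87.90°) = (33.81, 38.27). FD is perpendicular to DK; with |DK| = 10.5 on the right of FD, K = D + 10.5·(0.9993, -0.03664) = (44.31, 37.89). Then |HK| = |K − H| = 58.30.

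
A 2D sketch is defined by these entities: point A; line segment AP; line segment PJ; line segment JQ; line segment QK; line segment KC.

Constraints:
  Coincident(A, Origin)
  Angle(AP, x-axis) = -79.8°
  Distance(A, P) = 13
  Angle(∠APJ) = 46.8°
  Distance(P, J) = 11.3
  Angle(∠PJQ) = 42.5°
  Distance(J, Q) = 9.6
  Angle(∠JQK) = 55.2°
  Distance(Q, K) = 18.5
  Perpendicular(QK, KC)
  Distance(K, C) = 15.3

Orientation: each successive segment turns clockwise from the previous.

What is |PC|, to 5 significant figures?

21.885

∠JQK = 55.2° gives QK at -115.30° from the x-axis; with |QK| = 18.5, K = (-5.6127, -21.781). QK ⟂ KC, so KC runs at 154.70°; with |KC| = 15.3, C = (-19.445, -15.243). Then |PC| = |C − P| = 21.885.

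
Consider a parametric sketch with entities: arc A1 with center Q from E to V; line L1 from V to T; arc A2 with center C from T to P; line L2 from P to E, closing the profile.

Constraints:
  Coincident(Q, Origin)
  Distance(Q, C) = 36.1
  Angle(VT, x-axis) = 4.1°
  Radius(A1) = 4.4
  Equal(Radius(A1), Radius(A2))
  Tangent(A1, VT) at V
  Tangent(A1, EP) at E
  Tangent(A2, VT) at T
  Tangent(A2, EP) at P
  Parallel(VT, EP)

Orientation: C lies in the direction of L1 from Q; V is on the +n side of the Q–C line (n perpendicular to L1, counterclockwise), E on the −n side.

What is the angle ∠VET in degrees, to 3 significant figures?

76.3°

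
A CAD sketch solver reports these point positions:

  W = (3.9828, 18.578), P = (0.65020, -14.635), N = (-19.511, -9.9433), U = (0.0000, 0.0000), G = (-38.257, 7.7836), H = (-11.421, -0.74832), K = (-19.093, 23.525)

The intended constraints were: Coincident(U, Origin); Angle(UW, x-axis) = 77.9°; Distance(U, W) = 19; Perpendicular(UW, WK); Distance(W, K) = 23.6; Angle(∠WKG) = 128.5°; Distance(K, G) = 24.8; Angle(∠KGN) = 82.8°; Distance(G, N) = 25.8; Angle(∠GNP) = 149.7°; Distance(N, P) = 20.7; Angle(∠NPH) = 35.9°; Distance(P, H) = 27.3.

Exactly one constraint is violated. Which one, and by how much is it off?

Distance(P, H) = 27.3 — off by 8.90.

U = (0.00, 0.00) ✓; UW at 77.90° ✓; |UW| = 19.00 ✓; ∠(UW, WK) = 90.00° ✓; |WK| = 23.60 ✓; ∠WKG = 128.5° ✓; |KG| = 24.80 ✓; ∠KGN = 82.80° ✓; |GN| = 25.80 ✓; ∠GNP = 149.7° ✓; |NP| = 20.70 ✓; ∠NPH = 35.90° ✓; |PH| = 18.40 ✗.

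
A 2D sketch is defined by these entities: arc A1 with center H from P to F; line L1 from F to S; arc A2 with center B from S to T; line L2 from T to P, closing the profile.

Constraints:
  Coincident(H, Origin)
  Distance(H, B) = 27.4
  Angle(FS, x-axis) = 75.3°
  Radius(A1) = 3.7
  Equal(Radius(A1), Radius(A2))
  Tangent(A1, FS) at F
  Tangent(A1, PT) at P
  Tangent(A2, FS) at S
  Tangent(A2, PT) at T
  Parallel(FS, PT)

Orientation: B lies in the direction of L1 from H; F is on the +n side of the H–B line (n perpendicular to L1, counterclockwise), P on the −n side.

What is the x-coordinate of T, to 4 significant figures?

10.53

The slot axis is L1's direction at 75.3°, so u = (cos 75.3°, sin 75.3°) = (0.2538, 0.9673) and n = (−sin 75.3°, cos 75.3°) = (-0.9673, 0.2538). H is at the origin and B lies 27.4 along u from H, so B = 27.4·u = (6.953, 26.50). Tangency of A1 to both parallel lines with radius 3.7 puts F and P at H ± 3.7·n: F = (-3.579, 0.9389), P = (3.579, -0.9389). Equal radii place S and T the same way about B: S = B + 3.7·n = (3.374, 27.44), T = B − 3.7·n = (10.53, 25.56). So T.x = 10.53.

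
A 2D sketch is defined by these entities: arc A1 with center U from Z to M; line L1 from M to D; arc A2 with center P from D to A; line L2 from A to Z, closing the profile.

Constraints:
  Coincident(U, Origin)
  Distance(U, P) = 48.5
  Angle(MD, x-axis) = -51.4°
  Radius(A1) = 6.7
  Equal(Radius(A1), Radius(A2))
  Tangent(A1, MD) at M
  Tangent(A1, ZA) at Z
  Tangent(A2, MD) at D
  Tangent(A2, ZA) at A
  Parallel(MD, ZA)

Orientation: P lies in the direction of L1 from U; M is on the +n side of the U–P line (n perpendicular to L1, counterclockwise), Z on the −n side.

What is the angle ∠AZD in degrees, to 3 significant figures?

15.4°

The slot axis is L1's direction at -51.4°, so u = (cos -51.4°, sin -51.4°) = (0.624, -0.782) and n = (−sin -51.4°, cos -51.4°) = (0.782, 0.624). U is at the origin and P lies 48.5 along u from U, so P = 48.5·u = (30.3, -37.9). Tangency of A1 to both parallel lines with radius 6.7 puts M and Z at U ± 6.7·n: M = (5.24, 4.18), Z = (-5.24, -4.18). Equal radii place D and A the same way about P: D = P + 6.7·n = (35.5, -33.7), A = P − 6.7·n = (25.0, -42.1). Then cos ∠AZD = ZA·ZD / (|ZA||ZD|), giving 15.4°.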